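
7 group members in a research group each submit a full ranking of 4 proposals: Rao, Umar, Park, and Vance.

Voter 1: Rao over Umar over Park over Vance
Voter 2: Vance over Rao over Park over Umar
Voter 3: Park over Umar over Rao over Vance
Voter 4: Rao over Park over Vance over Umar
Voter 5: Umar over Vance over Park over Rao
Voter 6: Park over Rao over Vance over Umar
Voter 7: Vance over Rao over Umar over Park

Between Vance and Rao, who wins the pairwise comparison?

Ballots ranking Vance above Rao: 3.
Ballots ranking Rao above Vance: 4.
Rao wins the head-to-head, 4–3.

Rao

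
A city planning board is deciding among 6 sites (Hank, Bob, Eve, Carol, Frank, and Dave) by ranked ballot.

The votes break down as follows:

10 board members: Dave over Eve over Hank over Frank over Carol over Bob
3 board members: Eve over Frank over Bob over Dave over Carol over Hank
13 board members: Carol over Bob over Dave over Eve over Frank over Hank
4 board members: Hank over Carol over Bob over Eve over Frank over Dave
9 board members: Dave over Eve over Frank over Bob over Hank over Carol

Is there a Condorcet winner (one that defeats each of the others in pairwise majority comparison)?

Head-to-head results (39 voters total):
Hank vs Bob: Bob wins 25–14.
Hank vs Eve: Eve wins 35–4.
Hank vs Carol: Hank wins 23–16.
Hank vs Frank: Frank wins 25–14.
Hank vs Dave: Dave wins 35–4.
Bob vs Eve: Eve wins 22–17.
Bob vs Carol: Carol wins 27–12.
Bob vs Frank: Frank wins 22–17.
Bob vs Dave: Bob wins 20–19.
Eve vs Carol: Eve wins 22–17.
Eve vs Frank: Eve wins 39–0.
Eve vs Dave: Dave wins 32–7.
Carol vs Frank: Frank wins 22–17.
Carol vs Dave: Dave wins 22–17.
Frank vs Dave: Dave wins 32–7.
No candidate beats all others: Hank beats Carol beats Bob beats Hank, a majority cycle.

No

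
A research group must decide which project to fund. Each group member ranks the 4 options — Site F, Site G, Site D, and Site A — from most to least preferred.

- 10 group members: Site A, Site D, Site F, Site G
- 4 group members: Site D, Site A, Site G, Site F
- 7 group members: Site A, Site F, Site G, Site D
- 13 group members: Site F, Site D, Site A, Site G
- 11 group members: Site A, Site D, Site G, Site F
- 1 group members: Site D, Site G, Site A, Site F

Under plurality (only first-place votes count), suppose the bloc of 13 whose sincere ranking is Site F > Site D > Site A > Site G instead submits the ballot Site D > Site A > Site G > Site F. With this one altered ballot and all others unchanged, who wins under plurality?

First-place totals with the altered ballot: Site F 0, Site G 0, Site D 18, Site A 28.
The winner is unchanged: still Site A.

Site A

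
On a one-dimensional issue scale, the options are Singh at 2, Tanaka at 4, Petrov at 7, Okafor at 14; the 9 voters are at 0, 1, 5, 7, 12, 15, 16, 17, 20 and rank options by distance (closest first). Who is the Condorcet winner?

With single-peaked preferences on a line, the Condorcet winner is the candidate closest to the median voter.
The median voter (position 12) is closest to Okafor at 14.
Check: Okafor vs Singh — voters closer to Okafor: 5 of 9.

Okafor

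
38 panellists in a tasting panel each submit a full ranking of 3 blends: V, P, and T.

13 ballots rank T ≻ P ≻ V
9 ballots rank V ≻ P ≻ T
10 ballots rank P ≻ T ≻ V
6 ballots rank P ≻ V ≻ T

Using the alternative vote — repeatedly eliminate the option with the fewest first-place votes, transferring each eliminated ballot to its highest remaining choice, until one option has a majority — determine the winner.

Round 1: P 16, T 13, V 9. V has the fewest and is eliminated.
Round 2: P 25, T 13. P has a majority.

P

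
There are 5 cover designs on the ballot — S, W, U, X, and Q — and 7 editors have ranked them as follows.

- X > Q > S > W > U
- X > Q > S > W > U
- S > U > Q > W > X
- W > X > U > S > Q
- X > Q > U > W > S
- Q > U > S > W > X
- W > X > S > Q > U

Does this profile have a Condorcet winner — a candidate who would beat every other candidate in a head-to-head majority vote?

No

Head-to-head results (7 voters total):
S vs W: S wins 4–3.
S vs U: S wins 4–3.
S vs X: X wins 5–2.
S vs Q: Q wins 4–3.
W vs U: W wins 4–3.
W vs X: W wins 4–3.
W vs Q: Q wins 5–2.
U vs X: X wins 5–2.
U vs Q: Q wins 5–2.
X vs Q: X wins 5–2.
No candidate beats all others: S beats W beats X beats S, a majority cycle.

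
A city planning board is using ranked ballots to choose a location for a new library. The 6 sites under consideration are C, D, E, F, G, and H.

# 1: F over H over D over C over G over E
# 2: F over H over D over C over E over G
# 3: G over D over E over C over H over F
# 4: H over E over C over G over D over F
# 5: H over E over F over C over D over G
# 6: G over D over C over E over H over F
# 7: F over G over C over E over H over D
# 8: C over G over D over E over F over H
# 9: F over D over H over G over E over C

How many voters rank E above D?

Ballots ranking E above D: 3.
Ballots ranking D above E: 6.
So 3 of 9 voters prefer E to D.

3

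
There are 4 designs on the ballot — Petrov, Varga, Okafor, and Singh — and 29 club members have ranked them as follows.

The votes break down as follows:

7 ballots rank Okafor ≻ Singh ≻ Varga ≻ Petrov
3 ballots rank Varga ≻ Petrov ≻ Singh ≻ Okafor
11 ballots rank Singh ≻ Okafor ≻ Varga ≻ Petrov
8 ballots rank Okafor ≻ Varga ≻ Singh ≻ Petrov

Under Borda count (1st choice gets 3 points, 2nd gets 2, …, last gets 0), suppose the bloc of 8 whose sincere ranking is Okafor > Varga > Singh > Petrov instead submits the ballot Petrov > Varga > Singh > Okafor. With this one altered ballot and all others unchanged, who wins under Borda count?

Singh

Borda totals with the altered ballot: Petrov 30, Varga 43, Okafor 43, Singh 58.
The switch changes the winner from Okafor to Singh.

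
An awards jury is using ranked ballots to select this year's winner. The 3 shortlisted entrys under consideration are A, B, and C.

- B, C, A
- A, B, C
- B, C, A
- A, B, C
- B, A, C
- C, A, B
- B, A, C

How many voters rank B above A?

4

Ballots ranking B above A: 4.
Ballots ranking A above B: 3.
So 4 of 7 voters prefer B to A.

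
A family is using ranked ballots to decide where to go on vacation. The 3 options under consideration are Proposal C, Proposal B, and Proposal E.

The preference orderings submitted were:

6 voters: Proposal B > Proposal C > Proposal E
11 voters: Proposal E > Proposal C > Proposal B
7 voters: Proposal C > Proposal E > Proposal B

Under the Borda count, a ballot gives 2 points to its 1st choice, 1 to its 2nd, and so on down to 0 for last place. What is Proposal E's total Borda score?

29

Borda scores:
  Proposal C: 6·1 + 11·1 + 7·2 = 31
  Proposal B: 6·2 + 11·0 + 7·0 = 12
  Proposal E: 6·0 + 11·2 + 7·1 = 29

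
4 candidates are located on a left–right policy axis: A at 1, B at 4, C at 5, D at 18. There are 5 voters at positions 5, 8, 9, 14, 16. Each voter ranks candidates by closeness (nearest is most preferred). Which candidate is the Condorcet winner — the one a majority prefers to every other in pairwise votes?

With single-peaked preferences on a line, the Condorcet winner is the candidate closest to the median voter.
The median voter (position 9) is closest to C at 5.
Check: C vs D — voters closer to C: 3 of 5.

C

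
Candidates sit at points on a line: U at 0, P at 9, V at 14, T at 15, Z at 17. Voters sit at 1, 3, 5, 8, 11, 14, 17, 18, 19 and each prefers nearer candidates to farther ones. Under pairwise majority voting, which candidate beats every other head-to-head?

P

With single-peaked preferences on a line, the Condorcet winner is the candidate closest to the median voter.
The median voter (position 11) is closest to P at 9.
Check: P vs T — voters closer to P: 5 of 9.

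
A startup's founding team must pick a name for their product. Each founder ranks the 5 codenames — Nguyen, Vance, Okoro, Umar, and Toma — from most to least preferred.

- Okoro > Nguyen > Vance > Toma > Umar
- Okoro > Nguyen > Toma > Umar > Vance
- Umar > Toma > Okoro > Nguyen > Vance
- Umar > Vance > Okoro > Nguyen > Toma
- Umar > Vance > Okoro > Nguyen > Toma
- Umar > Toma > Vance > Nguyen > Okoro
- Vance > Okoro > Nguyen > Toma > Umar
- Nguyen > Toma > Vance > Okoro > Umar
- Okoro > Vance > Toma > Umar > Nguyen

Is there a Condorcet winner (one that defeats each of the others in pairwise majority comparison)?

Head-to-head results (9 voters total):
Nguyen vs Vance: Vance wins 5–4.
Nguyen vs Okoro: Okoro wins 7–2.
Nguyen vs Umar: Umar wins 5–4.
Nguyen vs Toma: Nguyen wins 6–3.
Vance vs Okoro: Vance wins 5–4.
Vance vs Umar: Umar wins 5–4.
Vance vs Toma: Vance wins 5–4.
Okoro vs Umar: Okoro wins 5–4.
Okoro vs Toma: Okoro wins 6–3.
Umar vs Toma: Toma wins 5–4.
No candidate beats all others: Nguyen beats Toma beats Umar beats Nguyen, a majority cycle.

No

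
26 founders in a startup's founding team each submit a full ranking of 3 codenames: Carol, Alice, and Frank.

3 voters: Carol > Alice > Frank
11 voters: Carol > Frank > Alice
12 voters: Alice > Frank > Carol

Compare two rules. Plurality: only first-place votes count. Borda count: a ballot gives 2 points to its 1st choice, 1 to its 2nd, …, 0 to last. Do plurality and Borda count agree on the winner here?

Yes

Plurality first-place counts: Carol 14, Alice 12, Frank 0 → Carol.
Borda totals: Carol 28, Alice 27, Frank 23 → Carol.
The two rules agree on Carol.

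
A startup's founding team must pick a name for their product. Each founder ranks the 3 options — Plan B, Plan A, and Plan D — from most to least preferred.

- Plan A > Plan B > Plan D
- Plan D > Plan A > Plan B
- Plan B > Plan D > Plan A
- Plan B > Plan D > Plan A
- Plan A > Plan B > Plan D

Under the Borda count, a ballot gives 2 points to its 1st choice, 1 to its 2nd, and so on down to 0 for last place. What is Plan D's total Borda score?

4

Borda scores:
  Plan B: 1 + 0 + 2 + 2 + 1 = 6
  Plan A: 2 + 1 + 0 + 0 + 2 = 5
  Plan D: 0 + 2 + 1 + 1 + 0 = 4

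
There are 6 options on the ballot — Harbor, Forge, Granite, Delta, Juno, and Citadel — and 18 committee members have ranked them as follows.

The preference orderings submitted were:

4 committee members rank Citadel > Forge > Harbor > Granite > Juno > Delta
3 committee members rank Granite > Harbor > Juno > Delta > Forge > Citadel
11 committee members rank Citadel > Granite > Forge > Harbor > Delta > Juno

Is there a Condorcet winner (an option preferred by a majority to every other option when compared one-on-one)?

Head-to-head results (18 voters total):
Harbor vs Forge: Forge wins 15–3.
Harbor vs Granite: Granite wins 14–4.
Harbor vs Delta: Harbor wins 18–0.
Harbor vs Juno: Harbor wins 18–0.
Harbor vs Citadel: Citadel wins 15–3.
Forge vs Granite: Granite wins 14–4.
Forge vs Delta: Forge wins 15–3.
Forge vs Juno: Forge wins 15–3.
Forge vs Citadel: Citadel wins 15–3.
Granite vs Delta: Granite wins 18–0.
Granite vs Juno: Granite wins 18–0.
Granite vs Citadel: Citadel wins 15–3.
Delta vs Juno: Delta wins 11–7.
Delta vs Citadel: Citadel wins 15–3.
Juno vs Citadel: Citadel wins 15–3.
Citadel beats each rival — Harbor (15–3), Forge (15–3), Granite (15–3), Delta (15–3), Juno (15–3) — so Citadel is the Condorcet winner.

Yes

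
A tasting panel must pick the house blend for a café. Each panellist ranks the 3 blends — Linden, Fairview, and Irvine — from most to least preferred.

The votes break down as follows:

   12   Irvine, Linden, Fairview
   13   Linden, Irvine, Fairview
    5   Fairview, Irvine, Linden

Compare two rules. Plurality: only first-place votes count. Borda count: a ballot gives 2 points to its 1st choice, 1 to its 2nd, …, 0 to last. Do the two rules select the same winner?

Plurality first-place counts: Linden 13, Fairview 5, Irvine 12 → Linden.
Borda totals: Linden 38, Fairview 10, Irvine 42 → Irvine.
The two rules disagree: plurality picks Linden, Borda picks Irvine.

No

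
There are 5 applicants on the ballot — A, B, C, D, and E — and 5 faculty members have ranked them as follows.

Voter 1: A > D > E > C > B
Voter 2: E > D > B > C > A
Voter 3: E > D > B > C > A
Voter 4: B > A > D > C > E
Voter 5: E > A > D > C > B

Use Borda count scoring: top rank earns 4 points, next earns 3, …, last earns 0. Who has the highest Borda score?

E

Borda scores:
  A: 4 + 0 + 0 + 3 + 3 = 10
  B: 0 + 2 + 2 + 4 + 0 = 8
  C: 1 + 1 + 1 + 1 + 1 = 5
  D: 3 + 3 + 3 + 2 + 2 = 13
  E: 2 + 4 + 4 + 0 + 4 = 14
E has the highest total.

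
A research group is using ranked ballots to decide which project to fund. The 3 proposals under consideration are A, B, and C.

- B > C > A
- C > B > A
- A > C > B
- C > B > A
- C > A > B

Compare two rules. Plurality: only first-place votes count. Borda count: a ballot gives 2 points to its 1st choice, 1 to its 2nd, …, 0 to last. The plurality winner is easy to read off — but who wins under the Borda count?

C

Plurality first-place counts: A 1, B 1, C 3 → C.
Borda totals: A 3, B 4, C 8 → C.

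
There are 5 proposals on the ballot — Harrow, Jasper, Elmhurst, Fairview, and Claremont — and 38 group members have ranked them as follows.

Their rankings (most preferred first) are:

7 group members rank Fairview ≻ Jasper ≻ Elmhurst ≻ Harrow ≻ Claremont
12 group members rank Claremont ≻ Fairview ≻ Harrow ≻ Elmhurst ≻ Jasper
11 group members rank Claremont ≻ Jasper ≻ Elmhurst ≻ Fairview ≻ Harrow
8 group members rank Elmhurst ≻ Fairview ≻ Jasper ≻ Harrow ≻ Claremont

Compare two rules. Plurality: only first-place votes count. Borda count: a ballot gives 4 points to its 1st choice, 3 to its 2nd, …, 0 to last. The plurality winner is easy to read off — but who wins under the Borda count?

Fairview

Plurality first-place counts: Harrow 0, Jasper 0, Elmhurst 8, Fairview 7, Claremont 23 → Claremont.
Borda totals: Harrow 39, Jasper 70, Elmhurst 80, Fairview 99, Claremont 92 → Fairview.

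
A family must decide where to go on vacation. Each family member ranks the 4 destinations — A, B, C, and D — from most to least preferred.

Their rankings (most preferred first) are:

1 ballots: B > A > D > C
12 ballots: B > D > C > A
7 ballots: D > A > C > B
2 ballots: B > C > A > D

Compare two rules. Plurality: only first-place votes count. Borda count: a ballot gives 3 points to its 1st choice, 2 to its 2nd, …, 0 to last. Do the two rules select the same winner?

Plurality first-place counts: A 0, B 15, C 0, D 7 → B.
Borda totals: A 18, B 45, C 23, D 46 → D.
The two rules disagree: plurality picks B, Borda picks D.

No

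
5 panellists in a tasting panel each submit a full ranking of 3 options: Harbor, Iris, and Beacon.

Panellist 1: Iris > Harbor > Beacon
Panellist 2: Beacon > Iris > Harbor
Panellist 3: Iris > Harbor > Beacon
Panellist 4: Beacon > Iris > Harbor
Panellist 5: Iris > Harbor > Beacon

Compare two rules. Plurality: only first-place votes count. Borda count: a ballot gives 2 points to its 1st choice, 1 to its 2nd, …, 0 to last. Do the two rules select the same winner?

Yes

Plurality first-place counts: Harbor 0, Iris 3, Beacon 2 → Iris.
Borda totals: Harbor 3, Iris 8, Beacon 4 → Iris.
The two rules agree on Iris.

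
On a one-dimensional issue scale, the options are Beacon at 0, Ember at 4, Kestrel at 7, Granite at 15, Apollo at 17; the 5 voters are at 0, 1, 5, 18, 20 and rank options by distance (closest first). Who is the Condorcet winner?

Ember

With single-peaked preferences on a line, the Condorcet winner is the candidate closest to the median voter.
The median voter (position 5) is closest to Ember at 4.
Check: Ember vs Apollo — voters closer to Ember: 3 of 5.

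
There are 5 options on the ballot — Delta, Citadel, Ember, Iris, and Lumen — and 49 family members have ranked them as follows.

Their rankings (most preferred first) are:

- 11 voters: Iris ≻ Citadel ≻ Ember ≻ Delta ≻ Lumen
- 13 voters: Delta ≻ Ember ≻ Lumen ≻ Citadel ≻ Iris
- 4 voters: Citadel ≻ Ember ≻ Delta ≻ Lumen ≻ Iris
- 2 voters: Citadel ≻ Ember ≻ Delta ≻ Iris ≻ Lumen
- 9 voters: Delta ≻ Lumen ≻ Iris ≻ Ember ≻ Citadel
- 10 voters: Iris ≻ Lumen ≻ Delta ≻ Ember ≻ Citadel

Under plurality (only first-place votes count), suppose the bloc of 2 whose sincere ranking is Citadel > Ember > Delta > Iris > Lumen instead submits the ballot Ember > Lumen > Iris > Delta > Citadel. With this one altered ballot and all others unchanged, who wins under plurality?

First-place totals with the altered ballot: Delta 22, Citadel 4, Ember 2, Iris 21, Lumen 0.
The winner is unchanged: still Delta.

Delta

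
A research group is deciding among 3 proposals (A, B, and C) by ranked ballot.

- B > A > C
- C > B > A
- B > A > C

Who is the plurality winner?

B

First-place vote totals:
  A: 0
  B: 2
  C: 1
B has the most first-place votes.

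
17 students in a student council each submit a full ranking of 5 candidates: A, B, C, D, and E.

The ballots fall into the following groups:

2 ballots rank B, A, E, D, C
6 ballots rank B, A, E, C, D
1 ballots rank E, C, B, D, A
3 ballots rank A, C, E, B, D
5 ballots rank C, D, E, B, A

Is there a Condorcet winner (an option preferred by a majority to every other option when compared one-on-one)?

No

Head-to-head results (17 voters total):
A vs B: B wins 14–3.
A vs C: A wins 11–6.
A vs D: A wins 11–6.
A vs E: A wins 11–6.
B vs C: C wins 9–8.
B vs D: B wins 12–5.
B vs E: E wins 9–8.
C vs D: C wins 15–2.
C vs E: E wins 9–8.
D vs E: E wins 12–5.
No candidate beats all others: A beats C beats B beats A, a majority cycle.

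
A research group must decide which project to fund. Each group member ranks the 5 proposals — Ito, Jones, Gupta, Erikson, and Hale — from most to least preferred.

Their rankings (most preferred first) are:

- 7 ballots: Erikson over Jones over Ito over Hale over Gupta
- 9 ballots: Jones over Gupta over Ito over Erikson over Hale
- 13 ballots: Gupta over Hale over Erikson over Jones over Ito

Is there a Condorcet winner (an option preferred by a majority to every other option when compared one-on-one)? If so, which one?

None — there is no Condorcet winner

Head-to-head results (29 voters total):
Ito vs Jones: Jones wins 29–0.
Ito vs Gupta: Gupta wins 22–7.
Ito vs Erikson: Erikson wins 20–9.
Ito vs Hale: Ito wins 16–13.
Jones vs Gupta: Jones wins 16–13.
Jones vs Erikson: Erikson wins 20–9.
Jones vs Hale: Jones wins 16–13.
Gupta vs Erikson: Gupta wins 22–7.
Gupta vs Hale: Gupta wins 22–7.
Erikson vs Hale: Erikson wins 16–13.
No candidate beats all others: Jones beats Gupta beats Erikson beats Jones, a majority cycle.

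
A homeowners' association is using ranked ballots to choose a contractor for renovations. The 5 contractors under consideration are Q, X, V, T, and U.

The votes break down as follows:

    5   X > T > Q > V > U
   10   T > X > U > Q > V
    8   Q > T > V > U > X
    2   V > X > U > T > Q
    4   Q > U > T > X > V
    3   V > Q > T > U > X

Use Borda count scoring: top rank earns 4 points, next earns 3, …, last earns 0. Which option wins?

Borda scores:
  Q: 5·2 + 10·1 + 8·4 + 2·0 + 4·4 + 3·3 = 77
  X: 5·4 + 10·3 + 8·0 + 2·3 + 4·1 + 3·0 = 60
  V: 5·1 + 10·0 + 8·2 + 2·4 + 4·0 + 3·4 = 41
  T: 5·3 + 10·4 + 8·3 + 2·1 + 4·2 + 3·2 = 95
  U: 5·0 + 10·2 + 8·1 + 2·2 + 4·3 + 3·1 = 47
T has the highest total.

T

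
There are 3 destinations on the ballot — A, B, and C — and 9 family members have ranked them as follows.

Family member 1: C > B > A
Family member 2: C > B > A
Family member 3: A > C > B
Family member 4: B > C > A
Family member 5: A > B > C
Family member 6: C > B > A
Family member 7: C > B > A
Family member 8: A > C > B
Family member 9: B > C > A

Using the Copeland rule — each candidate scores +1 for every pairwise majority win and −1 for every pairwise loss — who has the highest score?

Pairwise results:
  A vs B: B wins 6–3.
  A vs C: C wins 6–3.
  B vs C: C wins 6–3.
Copeland scores (wins − losses):
  A: 0 − 2 = -2
  B: 1 − 1 = 0
  C: 2 − 0 = 2
C has the best Copeland score.

C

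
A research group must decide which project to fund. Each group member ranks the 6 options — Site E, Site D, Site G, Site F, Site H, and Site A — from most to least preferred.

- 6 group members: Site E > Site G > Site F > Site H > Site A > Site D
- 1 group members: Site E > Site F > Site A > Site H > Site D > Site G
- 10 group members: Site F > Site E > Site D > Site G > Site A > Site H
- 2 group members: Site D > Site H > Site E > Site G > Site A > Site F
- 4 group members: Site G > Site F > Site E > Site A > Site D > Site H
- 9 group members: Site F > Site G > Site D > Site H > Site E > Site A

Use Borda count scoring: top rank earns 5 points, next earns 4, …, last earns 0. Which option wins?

Borda scores:
  Site E: 6·5 + 5 + 10·4 + 2·3 + 4·3 + 9·1 = 102
  Site D: 6·0 + 1 + 10·3 + 2·5 + 4·1 + 9·3 = 72
  Site G: 6·4 + 0 + 10·2 + 2·2 + 4·5 + 9·4 = 104
  Site F: 6·3 + 4 + 10·5 + 2·0 + 4·4 + 9·5 = 133
  Site H: 6·2 + 2 + 10·0 + 2·4 + 4·0 + 9·2 = 40
  Site A: 6·1 + 3 + 10·1 + 2·1 + 4·2 + 9·0 = 29
Site F has the highest total.

Site F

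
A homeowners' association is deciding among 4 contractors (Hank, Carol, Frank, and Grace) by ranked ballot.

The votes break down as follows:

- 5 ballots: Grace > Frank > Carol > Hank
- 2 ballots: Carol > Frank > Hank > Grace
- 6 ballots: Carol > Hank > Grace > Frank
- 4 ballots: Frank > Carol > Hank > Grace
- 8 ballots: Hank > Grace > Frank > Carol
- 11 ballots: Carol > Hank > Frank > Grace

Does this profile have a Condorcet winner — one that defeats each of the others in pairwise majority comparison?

Yes

Head-to-head results (36 voters total):
Hank vs Carol: Carol wins 28–8.
Hank vs Frank: Hank wins 25–11.
Hank vs Grace: Hank wins 31–5.
Carol vs Frank: Carol wins 19–17.
Carol vs Grace: Carol wins 23–13.
Frank vs Grace: Grace wins 19–17.
Carol beats each rival — Hank (28–8), Frank (19–17), Grace (23–13) — so Carol is the Condorcet winner.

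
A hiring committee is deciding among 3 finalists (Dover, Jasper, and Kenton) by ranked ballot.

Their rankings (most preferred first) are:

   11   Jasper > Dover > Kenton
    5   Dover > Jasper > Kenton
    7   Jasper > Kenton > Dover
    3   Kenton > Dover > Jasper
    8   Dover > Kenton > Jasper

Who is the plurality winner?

First-place vote totals:
  Dover: 13
  Jasper: 18
  Kenton: 3
Jasper has the most first-place votes.

Jasper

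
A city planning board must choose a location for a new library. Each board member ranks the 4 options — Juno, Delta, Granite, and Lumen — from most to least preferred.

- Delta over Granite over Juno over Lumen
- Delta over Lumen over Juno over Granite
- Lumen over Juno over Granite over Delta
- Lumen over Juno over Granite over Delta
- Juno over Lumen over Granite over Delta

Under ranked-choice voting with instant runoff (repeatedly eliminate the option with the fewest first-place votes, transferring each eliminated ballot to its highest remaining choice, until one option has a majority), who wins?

Round 1: Delta 2, Lumen 2, Juno 1, Granite 0. Granite has the fewest and is eliminated.
Round 2: Delta 2, Lumen 2, Juno 1. Juno has the fewest and is eliminated.
Round 3: Lumen 3, Delta 2. Lumen has a majority.

Lumen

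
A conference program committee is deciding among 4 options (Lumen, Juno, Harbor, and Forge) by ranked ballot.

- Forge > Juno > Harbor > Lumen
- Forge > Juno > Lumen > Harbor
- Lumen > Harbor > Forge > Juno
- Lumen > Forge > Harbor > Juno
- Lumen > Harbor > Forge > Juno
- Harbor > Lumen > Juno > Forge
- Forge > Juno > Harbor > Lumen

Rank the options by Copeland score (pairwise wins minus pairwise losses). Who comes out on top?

Pairwise results:
  Lumen vs Juno: Lumen wins 4–3.
  Lumen vs Harbor: Lumen wins 4–3.
  Lumen vs Forge: Lumen wins 4–3.
  Juno vs Harbor: Harbor wins 4–3.
  Juno vs Forge: Forge wins 6–1.
  Harbor vs Forge: Forge wins 4–3.
Copeland scores (wins − losses):
  Lumen: 3 − 0 = 3
  Juno: 0 − 3 = -3
  Harbor: 1 − 2 = -1
  Forge: 2 − 1 = 1
Lumen has the best Copeland score.

Lumen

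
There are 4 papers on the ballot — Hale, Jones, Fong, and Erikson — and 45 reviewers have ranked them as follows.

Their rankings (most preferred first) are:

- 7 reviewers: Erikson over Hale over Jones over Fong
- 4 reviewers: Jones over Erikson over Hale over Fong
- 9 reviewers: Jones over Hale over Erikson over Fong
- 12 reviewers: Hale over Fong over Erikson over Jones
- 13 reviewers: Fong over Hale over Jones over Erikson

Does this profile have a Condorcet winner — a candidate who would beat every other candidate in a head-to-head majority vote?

Head-to-head results (45 voters total):
Hale vs Jones: Hale wins 32–13.
Hale vs Fong: Hale wins 32–13.
Hale vs Erikson: Hale wins 34–11.
Jones vs Fong: Fong wins 25–20.
Jones vs Erikson: Jones wins 26–19.
Fong vs Erikson: Fong wins 25–20.
Hale beats each rival — Jones (32–13), Fong (32–13), Erikson (34–11) — so Hale is the Condorcet winner.

Yes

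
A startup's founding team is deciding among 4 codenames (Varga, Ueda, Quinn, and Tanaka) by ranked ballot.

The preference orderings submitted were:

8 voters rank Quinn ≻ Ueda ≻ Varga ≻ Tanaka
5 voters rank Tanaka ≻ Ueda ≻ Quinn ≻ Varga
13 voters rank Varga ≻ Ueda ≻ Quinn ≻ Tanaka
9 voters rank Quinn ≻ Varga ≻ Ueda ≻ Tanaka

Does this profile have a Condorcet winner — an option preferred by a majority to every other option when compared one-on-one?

Head-to-head results (35 voters total):
Varga vs Ueda: Varga wins 22–13.
Varga vs Quinn: Quinn wins 22–13.
Varga vs Tanaka: Varga wins 30–5.
Ueda vs Quinn: Ueda wins 18–17.
Ueda vs Tanaka: Ueda wins 30–5.
Quinn vs Tanaka: Quinn wins 30–5.
No candidate beats all others: Varga beats Ueda beats Quinn beats Varga, a majority cycle.

No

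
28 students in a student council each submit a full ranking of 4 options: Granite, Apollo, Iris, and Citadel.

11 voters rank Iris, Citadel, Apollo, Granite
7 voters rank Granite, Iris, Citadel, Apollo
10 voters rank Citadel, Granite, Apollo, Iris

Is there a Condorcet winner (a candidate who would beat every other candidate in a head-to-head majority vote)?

No

Head-to-head results (28 voters total):
Granite vs Apollo: Granite wins 17–11.
Granite vs Iris: Granite wins 17–11.
Granite vs Citadel: Citadel wins 21–7.
Apollo vs Iris: Iris wins 18–10.
Apollo vs Citadel: Citadel wins 28–0.
Iris vs Citadel: Iris wins 18–10.
No candidate beats all others: Granite beats Iris beats Citadel beats Granite, a majority cycle.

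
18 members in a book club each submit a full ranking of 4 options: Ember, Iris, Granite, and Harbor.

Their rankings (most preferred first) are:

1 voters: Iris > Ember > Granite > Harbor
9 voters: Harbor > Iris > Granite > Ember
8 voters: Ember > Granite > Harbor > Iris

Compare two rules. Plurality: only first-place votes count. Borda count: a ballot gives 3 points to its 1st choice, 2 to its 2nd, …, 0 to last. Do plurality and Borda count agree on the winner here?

Plurality first-place counts: Ember 8, Iris 1, Granite 0, Harbor 9 → Harbor.
Borda totals: Ember 26, Iris 21, Granite 26, Harbor 35 → Harbor.
The two rules agree on Harbor.

Yes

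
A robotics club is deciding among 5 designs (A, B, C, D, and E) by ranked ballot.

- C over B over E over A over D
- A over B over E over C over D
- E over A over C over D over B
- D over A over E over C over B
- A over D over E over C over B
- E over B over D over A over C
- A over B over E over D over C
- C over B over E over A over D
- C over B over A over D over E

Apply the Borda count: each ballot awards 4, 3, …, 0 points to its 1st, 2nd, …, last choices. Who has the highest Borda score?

Borda scores:
  A: 1 + 4 + 3 + 3 + 4 + 1 + 4 + 1 + 2 = 23
  B: 3 + 3 + 0 + 0 + 0 + 3 + 3 + 3 + 3 = 18
  C: 4 + 1 + 2 + 1 + 1 + 0 + 0 + 4 + 4 = 17
  D: 0 + 0 + 1 + 4 + 3 + 2 + 1 + 0 + 1 = 12
  E: 2 + 2 + 4 + 2 + 2 + 4 + 2 + 2 + 0 = 20
A has the highest total.

A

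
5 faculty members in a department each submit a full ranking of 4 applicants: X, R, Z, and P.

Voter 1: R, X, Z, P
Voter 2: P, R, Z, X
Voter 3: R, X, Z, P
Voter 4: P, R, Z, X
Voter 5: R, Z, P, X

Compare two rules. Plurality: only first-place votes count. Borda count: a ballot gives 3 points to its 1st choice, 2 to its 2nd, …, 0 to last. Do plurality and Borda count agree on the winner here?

Yes

Plurality first-place counts: X 0, R 3, Z 0, P 2 → R.
Borda totals: X 4, R 13, Z 6, P 7 → R.
The two rules agree on R.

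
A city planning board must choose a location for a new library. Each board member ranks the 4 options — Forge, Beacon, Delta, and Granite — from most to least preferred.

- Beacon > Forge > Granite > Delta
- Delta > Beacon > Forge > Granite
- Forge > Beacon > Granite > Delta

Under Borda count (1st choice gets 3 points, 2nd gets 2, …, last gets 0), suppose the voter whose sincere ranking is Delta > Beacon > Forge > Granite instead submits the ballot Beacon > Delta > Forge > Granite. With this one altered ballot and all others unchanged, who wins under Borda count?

Beacon

Borda totals with the altered ballot: Forge 6, Beacon 8, Delta 2, Granite 2.
The winner is unchanged: still Beacon.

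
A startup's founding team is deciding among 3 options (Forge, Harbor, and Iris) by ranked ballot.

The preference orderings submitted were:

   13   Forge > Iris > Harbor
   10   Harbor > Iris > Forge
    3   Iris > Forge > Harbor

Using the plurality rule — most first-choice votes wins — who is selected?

Forge

First-place vote totals:
  Forge: 13
  Harbor: 10
  Iris: 3
Forge has the most first-place votes.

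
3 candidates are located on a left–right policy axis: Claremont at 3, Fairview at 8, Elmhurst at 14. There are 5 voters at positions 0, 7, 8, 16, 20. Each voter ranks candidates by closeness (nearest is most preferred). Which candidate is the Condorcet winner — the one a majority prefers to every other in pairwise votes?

With single-peaked preferences on a line, the Condorcet winner is the candidate closest to the median voter.
The median voter (position 8) is closest to Fairview at 8.
Check: Fairview vs Elmhurst — voters closer to Fairview: 3 of 5.

Fairview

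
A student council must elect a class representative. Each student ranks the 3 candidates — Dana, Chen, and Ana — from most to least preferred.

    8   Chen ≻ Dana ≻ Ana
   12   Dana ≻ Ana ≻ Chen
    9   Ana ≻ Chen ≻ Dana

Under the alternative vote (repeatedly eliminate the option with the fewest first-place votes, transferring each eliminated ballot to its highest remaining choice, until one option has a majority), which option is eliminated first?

Round 1: Dana 12, Ana 9, Chen 8. Chen has the fewest and is eliminated.
Round 2: Dana 20, Ana 9. Dana has a majority.

Chen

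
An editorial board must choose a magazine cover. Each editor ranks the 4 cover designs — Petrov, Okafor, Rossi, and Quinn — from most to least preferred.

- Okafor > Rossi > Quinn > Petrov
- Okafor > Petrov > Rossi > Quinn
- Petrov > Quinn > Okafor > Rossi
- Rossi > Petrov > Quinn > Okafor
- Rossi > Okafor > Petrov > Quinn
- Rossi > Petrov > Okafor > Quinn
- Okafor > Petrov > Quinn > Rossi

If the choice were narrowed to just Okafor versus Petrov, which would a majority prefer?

Okafor

Ballots ranking Okafor above Petrov: 4.
Ballots ranking Petrov above Okafor: 3.
Okafor wins the head-to-head, 4–3.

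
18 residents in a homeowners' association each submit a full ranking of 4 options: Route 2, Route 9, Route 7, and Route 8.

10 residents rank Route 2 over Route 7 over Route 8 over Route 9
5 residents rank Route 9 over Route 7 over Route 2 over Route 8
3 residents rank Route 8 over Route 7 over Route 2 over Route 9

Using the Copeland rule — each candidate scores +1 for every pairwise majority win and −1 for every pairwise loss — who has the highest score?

Pairwise results:
  Route 2 vs Route 9: Route 2 wins 13–5.
  Route 2 vs Route 7: Route 2 wins 10–8.
  Route 2 vs Route 8: Route 2 wins 15–3.
  Route 9 vs Route 7: Route 7 wins 13–5.
  Route 9 vs Route 8: Route 8 wins 13–5.
  Route 7 vs Route 8: Route 7 wins 15–3.
Copeland scores (wins − losses):
  Route 2: 3 − 0 = 3
  Route 9: 0 − 3 = -3
  Route 7: 2 − 1 = 1
  Route 8: 1 − 2 = -1
Route 2 has the best Copeland score.

Route 2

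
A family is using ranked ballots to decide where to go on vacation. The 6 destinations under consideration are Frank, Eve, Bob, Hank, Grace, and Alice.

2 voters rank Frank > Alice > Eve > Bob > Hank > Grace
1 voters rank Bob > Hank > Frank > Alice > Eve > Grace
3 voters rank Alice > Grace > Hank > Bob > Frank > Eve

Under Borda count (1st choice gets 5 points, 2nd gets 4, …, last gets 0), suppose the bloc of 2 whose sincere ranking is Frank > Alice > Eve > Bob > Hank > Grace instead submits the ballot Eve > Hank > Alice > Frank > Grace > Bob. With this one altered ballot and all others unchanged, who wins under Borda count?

Borda totals with the altered ballot: Frank 10, Eve 11, Bob 11, Hank 21, Grace 14, Alice 23.
The winner is unchanged: still Alice.

Alice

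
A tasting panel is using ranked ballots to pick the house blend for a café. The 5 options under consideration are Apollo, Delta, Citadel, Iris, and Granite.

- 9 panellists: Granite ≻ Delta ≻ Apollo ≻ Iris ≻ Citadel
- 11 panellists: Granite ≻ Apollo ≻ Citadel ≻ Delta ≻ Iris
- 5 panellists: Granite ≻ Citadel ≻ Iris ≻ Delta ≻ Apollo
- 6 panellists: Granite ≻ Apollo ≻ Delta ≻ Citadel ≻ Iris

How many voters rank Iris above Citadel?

9

Ballots ranking Iris above Citadel: 9.
Ballots ranking Citadel above Iris: 11+5+6 = 22.
So 9 of 31 voters prefer Iris to Citadel.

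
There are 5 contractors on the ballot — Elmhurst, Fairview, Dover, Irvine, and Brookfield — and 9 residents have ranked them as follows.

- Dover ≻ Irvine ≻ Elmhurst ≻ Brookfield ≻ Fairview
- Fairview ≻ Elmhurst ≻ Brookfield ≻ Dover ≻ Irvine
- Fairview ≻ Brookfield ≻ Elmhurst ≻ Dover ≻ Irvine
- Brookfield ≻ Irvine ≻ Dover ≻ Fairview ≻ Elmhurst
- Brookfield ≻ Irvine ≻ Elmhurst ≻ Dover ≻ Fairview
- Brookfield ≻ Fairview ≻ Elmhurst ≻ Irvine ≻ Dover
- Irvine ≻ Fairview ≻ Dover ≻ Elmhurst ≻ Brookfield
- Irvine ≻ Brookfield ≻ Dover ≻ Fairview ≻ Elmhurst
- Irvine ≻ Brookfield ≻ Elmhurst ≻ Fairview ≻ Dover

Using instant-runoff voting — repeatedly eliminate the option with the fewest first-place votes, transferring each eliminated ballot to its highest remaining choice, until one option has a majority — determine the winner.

Round 1: Irvine 3, Brookfield 3, Fairview 2, Dover 1, Elmhurst 0. Elmhurst has the fewest and is eliminated.
Round 2: Irvine 3, Brookfield 3, Fairview 2, Dover 1. Dover has the fewest and is eliminated.
Round 3: Irvine 4, Brookfield 3, Fairview 2. Fairview has the fewest and is eliminated.
Round 4: Brookfield 5, Irvine 4. Brookfield has a majority.

Brookfield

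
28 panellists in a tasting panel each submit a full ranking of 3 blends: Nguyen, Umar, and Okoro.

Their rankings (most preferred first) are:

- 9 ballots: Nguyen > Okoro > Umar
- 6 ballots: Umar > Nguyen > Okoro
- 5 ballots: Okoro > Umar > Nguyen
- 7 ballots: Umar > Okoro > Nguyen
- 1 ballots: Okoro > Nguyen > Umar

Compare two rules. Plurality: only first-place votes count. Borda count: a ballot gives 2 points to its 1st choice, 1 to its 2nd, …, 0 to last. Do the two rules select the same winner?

Plurality first-place counts: Nguyen 9, Umar 13, Okoro 6 → Umar.
Borda totals: Nguyen 25, Umar 31, Okoro 28 → Umar.
The two rules agree on Umar.

Yes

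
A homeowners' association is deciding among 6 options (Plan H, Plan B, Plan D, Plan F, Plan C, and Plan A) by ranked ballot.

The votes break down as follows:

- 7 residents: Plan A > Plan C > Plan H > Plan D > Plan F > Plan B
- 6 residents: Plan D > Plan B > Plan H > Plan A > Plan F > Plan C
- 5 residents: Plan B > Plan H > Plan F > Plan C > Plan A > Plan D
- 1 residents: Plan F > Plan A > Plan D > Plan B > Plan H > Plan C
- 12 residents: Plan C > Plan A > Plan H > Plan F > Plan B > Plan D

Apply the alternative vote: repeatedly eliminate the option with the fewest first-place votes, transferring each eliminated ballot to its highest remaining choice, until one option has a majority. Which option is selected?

Plan C

Round 1: Plan C 12, Plan A 7, Plan D 6, Plan B 5, Plan F 1, Plan H 0. Plan H has the fewest and is eliminated.
Round 2: Plan C 12, Plan A 7, Plan D 6, Plan B 5, Plan F 1. Plan F has the fewest and is eliminated.
Round 3: Plan C 12, Plan A 8, Plan D 6, Plan B 5. Plan B has the fewest and is eliminated.
Round 4: Plan C 17, Plan A 8, Plan D 6. Plan C has a majority.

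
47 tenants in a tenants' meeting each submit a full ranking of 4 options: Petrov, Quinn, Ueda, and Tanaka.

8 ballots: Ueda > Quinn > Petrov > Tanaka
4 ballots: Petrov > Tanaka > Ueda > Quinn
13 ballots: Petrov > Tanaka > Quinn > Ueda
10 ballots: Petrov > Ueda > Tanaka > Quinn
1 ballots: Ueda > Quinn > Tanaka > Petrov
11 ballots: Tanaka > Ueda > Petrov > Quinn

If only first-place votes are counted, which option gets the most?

Petrov

First-place vote totals:
  Petrov: 27
  Quinn: 0
  Ueda: 9
  Tanaka: 11
Petrov has the most first-place votes.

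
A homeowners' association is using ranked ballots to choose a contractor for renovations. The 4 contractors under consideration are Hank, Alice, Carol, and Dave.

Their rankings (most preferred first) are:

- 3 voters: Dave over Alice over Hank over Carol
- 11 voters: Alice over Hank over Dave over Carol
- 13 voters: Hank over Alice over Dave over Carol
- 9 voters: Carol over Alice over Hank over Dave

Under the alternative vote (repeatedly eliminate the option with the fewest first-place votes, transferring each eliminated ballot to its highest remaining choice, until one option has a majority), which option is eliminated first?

Round 1: Hank 13, Alice 11, Carol 9, Dave 3. Dave has the fewest and is eliminated.
Round 2: Alice 14, Hank 13, Carol 9. Carol has the fewest and is eliminated.
Round 3: Alice 23, Hank 13. Alice has a majority.

Dave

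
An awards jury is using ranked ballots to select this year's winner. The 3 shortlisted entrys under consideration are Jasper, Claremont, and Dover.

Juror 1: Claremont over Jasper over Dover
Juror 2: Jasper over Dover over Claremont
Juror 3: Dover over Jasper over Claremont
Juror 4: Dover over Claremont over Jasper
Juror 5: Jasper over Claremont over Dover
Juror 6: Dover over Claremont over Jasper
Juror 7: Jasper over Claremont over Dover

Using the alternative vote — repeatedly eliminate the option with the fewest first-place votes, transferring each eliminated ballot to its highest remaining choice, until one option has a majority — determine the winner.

Jasper

Round 1: Jasper 3, Dover 3, Claremont 1. Claremont has the fewest and is eliminated.
Round 2: Jasper 4, Dover 3. Jasper has a majority.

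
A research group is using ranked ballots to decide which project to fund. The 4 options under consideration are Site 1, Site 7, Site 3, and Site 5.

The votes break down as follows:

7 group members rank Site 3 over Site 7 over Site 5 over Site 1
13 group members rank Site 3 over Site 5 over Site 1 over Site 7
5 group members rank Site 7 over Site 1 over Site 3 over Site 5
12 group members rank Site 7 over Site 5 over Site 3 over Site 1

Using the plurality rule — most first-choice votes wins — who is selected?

First-place vote totals:
  Site 1: 0
  Site 7: 17
  Site 3: 20
  Site 5: 0
Site 3 has the most first-place votes.

Site 3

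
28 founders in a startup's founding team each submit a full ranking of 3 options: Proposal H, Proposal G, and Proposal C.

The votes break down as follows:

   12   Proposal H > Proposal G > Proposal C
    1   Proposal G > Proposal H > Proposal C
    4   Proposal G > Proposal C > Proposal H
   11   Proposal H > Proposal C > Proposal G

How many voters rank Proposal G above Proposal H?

Ballots ranking Proposal G above Proposal H: 1+4 = 5.
Ballots ranking Proposal H above Proposal G: 12+11 = 23.
So 5 of 28 voters prefer Proposal G to Proposal H.

5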